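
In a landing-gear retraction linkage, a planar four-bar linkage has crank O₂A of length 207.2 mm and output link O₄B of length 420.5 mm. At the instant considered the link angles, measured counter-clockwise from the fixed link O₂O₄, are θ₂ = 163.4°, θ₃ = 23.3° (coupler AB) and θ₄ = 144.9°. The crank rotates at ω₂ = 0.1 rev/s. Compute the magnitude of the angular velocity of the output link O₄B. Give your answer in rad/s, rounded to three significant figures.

0.233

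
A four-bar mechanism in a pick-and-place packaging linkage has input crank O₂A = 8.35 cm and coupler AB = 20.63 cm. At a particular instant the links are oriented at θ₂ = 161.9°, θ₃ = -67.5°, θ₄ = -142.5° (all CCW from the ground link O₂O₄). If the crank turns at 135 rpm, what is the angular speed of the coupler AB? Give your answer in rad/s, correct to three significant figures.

4.89

ω₂ = 14.14 rad/s (from 135 rpm).
Differentiating the loop-closure r₂e^{iθ₂}+r₃e^{iθ₃}=r₁+r₄e^{iθ₄} gives r₂ω₂e^{iθ₂}+r₃ω₃e^{iθ₃}=r₄ω₄e^{iθ₄}.
Eliminating the other unknown: ω₃ = r₂ω₂ sin(θ₄−θ₂) / [r₃ sin(θ₃−θ₄)].
Numerator sine = +0.82511; denominator sine = +0.96593.
Result = 0.0835·14.14·(+0.82511) / (0.2063·(+0.96593)) = +4.8879 rad/s; magnitude 4.8879 rad/s.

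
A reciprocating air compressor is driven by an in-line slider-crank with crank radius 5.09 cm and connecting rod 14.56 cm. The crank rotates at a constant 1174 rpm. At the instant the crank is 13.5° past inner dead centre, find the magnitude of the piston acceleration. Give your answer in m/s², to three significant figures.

ω = 2π·1174/60 = 122.9 rad/s
x(θ) = r cosθ + √(L² − r² sin²θ); with ω constant, a = ω²·d²x/dθ².
d²x/dθ² = −r cosθ − r²(cos2θ)/√u − r⁴ sin²2θ/(4u^{3/2}),  u = L² − r² sin²θ = 0.0210582 m².
Substituting r = 0.0509 m, L = 0.1456 m, θ = 13.5°: d²x/dθ² = -0.065514 m.
a = ω²·d²x/dθ² = (122.9)²·(-0.065514) = -990.22 m/s²;  |a| = 990.22 m/s².

990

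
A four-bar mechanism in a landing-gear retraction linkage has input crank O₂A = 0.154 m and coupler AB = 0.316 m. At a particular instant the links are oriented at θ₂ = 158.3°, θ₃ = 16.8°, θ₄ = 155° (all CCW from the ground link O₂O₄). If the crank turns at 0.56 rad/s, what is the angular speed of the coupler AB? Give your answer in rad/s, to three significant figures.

ω₂ = 0.56 rad/s
Differentiating the loop-closure r₂e^{iθ₂}+r₃e^{iθ₃}=r₁+r₄e^{iθ₄} gives r₂ω₂e^{iθ₂}+r₃ω₃e^{iθ₃}=r₄ω₄e^{iθ₄}.
Eliminating the other unknown: ω₃ = r₂ω₂ sin(θ₄−θ₂) / [r₃ sin(θ₃−θ₄)].
Numerator sine = -0.05756; denominator sine = -0.66653.
Result = 0.154·0.56·(-0.05756) / (0.316·(-0.66653)) = +0.02357 rad/s; magnitude 0.02357 rad/s.

0.0236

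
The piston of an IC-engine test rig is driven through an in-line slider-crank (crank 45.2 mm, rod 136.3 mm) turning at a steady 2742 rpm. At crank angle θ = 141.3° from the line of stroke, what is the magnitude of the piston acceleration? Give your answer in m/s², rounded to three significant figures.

ω = 2π·2742/60 = 287.1 rad/s
x(θ) = r cosθ + √(L² − r² sin²θ); with ω constant, a = ω²·d²x/dθ².
d²x/dθ² = −r cosθ − r²(cos2θ)/√u − r⁴ sin²2θ/(4u^{3/2}),  u = L² − r² sin²θ = 0.017779 m².
Substituting r = 0.0452 m, L = 0.1363 m, θ = 141.3°: d²x/dθ² = +0.031514 m.
a = ω²·d²x/dθ² = (287.1)²·(+0.031514) = +2598.3 m/s²;  |a| = 2598.3 m/s².

2600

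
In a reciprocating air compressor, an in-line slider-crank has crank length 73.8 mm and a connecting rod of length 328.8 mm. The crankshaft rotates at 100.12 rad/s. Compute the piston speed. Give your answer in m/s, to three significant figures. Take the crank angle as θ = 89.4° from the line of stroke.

7.41

ω = 100.1 rad/s
For an in-line slider-crank, x = r cosθ + √(L² − r² sin²θ), so v = −rω sinθ·[1 + r cosθ/√(L² − r² sin²θ)].
With r = 0.0738 m, L = 0.3288 m, θ = 89.4°: √(L² − r² sin²θ) = 0.32041 m.
v = −0.0738·100.1·0.99995·[1 + 0.0738·0.01047/0.32041] = -7.4063 m/s.
|v| = 7.4063 m/s.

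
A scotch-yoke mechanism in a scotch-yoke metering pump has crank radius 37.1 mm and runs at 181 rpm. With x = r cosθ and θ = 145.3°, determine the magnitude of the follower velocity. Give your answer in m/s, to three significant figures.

0.400

ω = 18.95 rad/s (from 181 rpm).
x = r cosθ ⇒ ẋ = −rω sinθ.
|v| = rω|sinθ| = 0.0371·18.95·|sin 145.3°| = 0.40032 m/s.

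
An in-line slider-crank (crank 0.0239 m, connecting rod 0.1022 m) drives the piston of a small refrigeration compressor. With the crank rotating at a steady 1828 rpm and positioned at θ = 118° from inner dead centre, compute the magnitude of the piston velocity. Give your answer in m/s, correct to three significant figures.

3.59

ω = 2π·1828/60 = 191.4 rad/s
For an in-line slider-crank, x = r cosθ + √(L² − r² sin²θ), so v = −rω sinθ·[1 + r cosθ/√(L² − r² sin²θ)].
With r = 0.0239 m, L = 0.1022 m, θ = 118°: √(L² − r² sin²θ) = 0.099998 m.
v = −0.0239·191.4·0.88295·[1 + 0.0239·-0.46947/0.099998] = -3.5863 m/s.
|v| = 3.5863 m/s.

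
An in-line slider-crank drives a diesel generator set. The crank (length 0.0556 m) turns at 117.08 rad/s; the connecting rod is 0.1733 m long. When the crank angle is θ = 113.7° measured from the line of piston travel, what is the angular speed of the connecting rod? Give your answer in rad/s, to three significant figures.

ω = 117.1 rad/s
The rod makes angle φ with the slider axis where L sinφ = r sinθ; differentiating, L cosφ·φ̇ = r ω cosθ.
L cosφ = √(L² − r² sin²θ) = 0.16565 m.
|ω_rod| = r ω |cosθ| / √(L² − r² sin²θ) = 0.0556·117.1·0.40195/0.16565 = 15.795 rad/s.

15.8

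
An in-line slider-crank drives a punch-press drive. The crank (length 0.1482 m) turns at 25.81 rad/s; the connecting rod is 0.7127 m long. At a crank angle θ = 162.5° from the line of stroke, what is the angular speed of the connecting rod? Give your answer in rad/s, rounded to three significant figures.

ω = 25.81 rad/s
The rod makes angle φ with the slider axis where L sinφ = r sinθ; differentiating, L cosφ·φ̇ = r ω cosθ.
L cosφ = √(L² − r² sin²θ) = 0.71131 m.
|ω_rod| = r ω |cosθ| / √(L² − r² sin²θ) = 0.1482·25.81·0.95372/0.71131 = 5.1286 rad/s.

5.13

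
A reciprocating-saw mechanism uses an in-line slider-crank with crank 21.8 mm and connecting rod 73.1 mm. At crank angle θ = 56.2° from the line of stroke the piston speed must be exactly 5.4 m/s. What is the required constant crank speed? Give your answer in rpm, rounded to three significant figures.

2430

For an in-line slider-crank, |v_piston| = rω|sinθ|·[1 + r cosθ/√(L² − r² sin²θ)].
With r = 0.0218 m, L = 0.0731 m, θ = 56.2°: the bracketed kinematic factor |dx/dθ| = 0.021218 m.
ω = v/|dx/dθ| = 5.4/0.021218 = 254.51 rad/s.
N = 60ω/(2π) = 2430.4 rpm.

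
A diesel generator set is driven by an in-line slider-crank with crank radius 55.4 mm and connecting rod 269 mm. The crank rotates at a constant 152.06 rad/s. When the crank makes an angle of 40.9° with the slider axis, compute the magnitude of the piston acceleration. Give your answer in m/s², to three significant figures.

1010

ω = 152.1 rad/s
x(θ) = r cosθ + √(L² − r² sin²θ); with ω constant, a = ω²·d²x/dθ².
d²x/dθ² = −r cosθ − r²(cos2θ)/√u − r⁴ sin²2θ/(4u^{3/2}),  u = L² − r² sin²θ = 0.0710453 m².
Substituting r = 0.0554 m, L = 0.269 m, θ = 40.9°: d²x/dθ² = -0.043638 m.
a = ω²·d²x/dθ² = (152.1)²·(-0.043638) = -1009 m/s²;  |a| = 1009 m/s².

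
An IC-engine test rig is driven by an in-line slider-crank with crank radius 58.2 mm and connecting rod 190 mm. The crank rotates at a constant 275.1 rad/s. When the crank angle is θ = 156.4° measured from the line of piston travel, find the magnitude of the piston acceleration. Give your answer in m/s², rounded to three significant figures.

3100

ω = 275.1 rad/s
x(θ) = r cosθ + √(L² − r² sin²θ); with ω constant, a = ω²·d²x/dθ².
d²x/dθ² = −r cosθ − r²(cos2θ)/√u − r⁴ sin²2θ/(4u^{3/2}),  u = L² − r² sin²θ = 0.0355571 m².
Substituting r = 0.0582 m, L = 0.19 m, θ = 156.4°: d²x/dθ² = +0.040897 m.
a = ω²·d²x/dθ² = (275.1)²·(+0.040897) = +3095.1 m/s²;  |a| = 3095.1 m/s².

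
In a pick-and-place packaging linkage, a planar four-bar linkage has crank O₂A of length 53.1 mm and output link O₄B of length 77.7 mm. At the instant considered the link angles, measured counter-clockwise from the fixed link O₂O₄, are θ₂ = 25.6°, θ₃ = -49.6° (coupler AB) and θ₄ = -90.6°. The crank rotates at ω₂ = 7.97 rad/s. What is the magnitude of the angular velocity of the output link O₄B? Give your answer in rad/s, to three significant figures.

8.03

ω₂ = 7.97 rad/s
Differentiating the loop-closure r₂e^{iθ₂}+r₃e^{iθ₃}=r₁+r₄e^{iθ₄} gives r₂ω₂e^{iθ₂}+r₃ω₃e^{iθ₃}=r₄ω₄e^{iθ₄}.
Eliminating the other unknown: ω₄ = r₂ω₂ sin(θ₂−θ₃) / [r₄ sin(θ₄−θ₃)].
Numerator sine = +0.96682; denominator sine = -0.65606.
Result = 0.0531·7.97·(+0.96682) / (0.0777·(-0.65606)) = -8.0267 rad/s; magnitude 8.0267 rad/s.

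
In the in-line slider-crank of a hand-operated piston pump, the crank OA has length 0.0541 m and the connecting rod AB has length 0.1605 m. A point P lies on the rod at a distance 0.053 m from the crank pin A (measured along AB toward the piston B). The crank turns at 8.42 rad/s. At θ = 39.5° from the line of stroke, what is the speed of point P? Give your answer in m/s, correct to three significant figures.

ω = 8.42 rad/s.  Crank-pin speed |V_A| = rω = 0.45552 m/s, perpendicular to OA.
Rod angle: sinφ = −(r/L) sinθ ⇒ φ = -12.381°; ω_rod = −rω cosθ/√(L²−r²sin²θ) = -2.2421 rad/s.
V_P = V_A + ω_rod × AP, with AP = 0.053 m along the rod.
Components: V_Px = −rω sinθ − a·ω_rod·sinφ = -0.31523 m/s;  V_Py = rω cosθ + a·ω_rod·cosφ = +0.23542 m/s.
|V_P| = √(V_Px² + V_Py²) = 0.39344 m/s.

0.393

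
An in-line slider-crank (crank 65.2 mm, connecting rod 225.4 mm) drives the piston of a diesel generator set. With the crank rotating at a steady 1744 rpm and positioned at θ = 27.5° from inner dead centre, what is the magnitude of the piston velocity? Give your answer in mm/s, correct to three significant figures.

ω = 2π·1744/60 = 182.6 rad/s
For an in-line slider-crank, x = r cosθ + √(L² − r² sin²θ), so v = −rω sinθ·[1 + r cosθ/√(L² − r² sin²θ)].
With r = 0.0652 m, L = 0.2254 m, θ = 27.5°: √(L² − r² sin²θ) = 0.22338 m.
v = −0.0652·182.6·0.46175·[1 + 0.0652·0.88701/0.22338] = -6.9218 m/s.
|v| = 6.9218 m/s = 6921.8 mm/s.

6920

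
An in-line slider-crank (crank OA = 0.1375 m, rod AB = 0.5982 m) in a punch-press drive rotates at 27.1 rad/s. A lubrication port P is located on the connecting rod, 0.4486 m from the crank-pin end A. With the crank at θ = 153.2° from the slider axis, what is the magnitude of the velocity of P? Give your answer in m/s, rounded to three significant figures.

ω = 27.1 rad/s.  Crank-pin speed |V_A| = rω = 3.7263 m/s, perpendicular to OA.
Rod angle: sinφ = −(r/L) sinθ ⇒ φ = -5.949°; ω_rod = −rω cosθ/√(L²−r²sin²θ) = +5.5901 rad/s.
V_P = V_A + ω_rod × AP, with AP = 0.4486 m along the rod.
Components: V_Px = −rω sinθ − a·ω_rod·sinφ = -1.4202 m/s;  V_Py = rω cosθ + a·ω_rod·cosφ = -0.83178 m/s.
|V_P| = √(V_Px² + V_Py²) = 1.6458 m/s.

1.65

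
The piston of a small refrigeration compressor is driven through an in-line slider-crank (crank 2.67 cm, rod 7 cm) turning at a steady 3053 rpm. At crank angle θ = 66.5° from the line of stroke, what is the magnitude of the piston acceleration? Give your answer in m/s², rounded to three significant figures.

355

ω = 2π·3053/60 = 319.7 rad/s
x(θ) = r cosθ + √(L² − r² sin²θ); with ω constant, a = ω²·d²x/dθ².
d²x/dθ² = −r cosθ − r²(cos2θ)/√u − r⁴ sin²2θ/(4u^{3/2}),  u = L² − r² sin²θ = 0.00430046 m².
Substituting r = 0.0267 m, L = 0.07 m, θ = 66.5°: d²x/dθ² = -0.0034736 m.
a = ω²·d²x/dθ² = (319.7)²·(-0.0034736) = -355.06 m/s²;  |a| = 355.06 m/s².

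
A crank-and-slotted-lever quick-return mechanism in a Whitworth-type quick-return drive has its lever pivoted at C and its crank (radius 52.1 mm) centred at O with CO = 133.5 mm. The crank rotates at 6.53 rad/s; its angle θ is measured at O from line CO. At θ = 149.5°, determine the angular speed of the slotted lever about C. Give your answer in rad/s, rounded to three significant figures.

ω = 6.53 rad/s
Crank pin A relative to C: A = (d + r cosθ, r sinθ); lever angle φ = atan2(r sinθ, d + r cosθ).
Differentiating tanφ: φ̇ = rω(d cosθ + r)/(d² + r² + 2dr cosθ).
d² + r² + 2dr cosθ = |CA|² = 0.0085508 m²;  d cosθ + r = -0.062927 m.
|ω_lever| = |0.0521·6.53·-0.062927| / 0.0085508 = 2.5037 rad/s.

2.50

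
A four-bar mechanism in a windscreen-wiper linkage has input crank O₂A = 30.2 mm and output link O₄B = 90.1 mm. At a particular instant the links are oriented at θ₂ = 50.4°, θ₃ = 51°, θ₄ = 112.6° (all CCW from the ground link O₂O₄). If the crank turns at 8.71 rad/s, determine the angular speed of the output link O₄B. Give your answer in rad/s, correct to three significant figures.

ω₂ = 8.71 rad/s
Differentiating the loop-closure r₂e^{iθ₂}+r₃e^{iθ₃}=r₁+r₄e^{iθ₄} gives r₂ω₂e^{iθ₂}+r₃ω₃e^{iθ₃}=r₄ω₄e^{iθ₄}.
Eliminating the other unknown: ω₄ = r₂ω₂ sin(θ₂−θ₃) / [r₄ sin(θ₄−θ₃)].
Numerator sine = -0.01047; denominator sine = +0.87965.
Result = 0.0302·8.71·(-0.01047) / (0.0901·(+0.87965)) = -0.034755 rad/s; magnitude 0.034755 rad/s.

0.0348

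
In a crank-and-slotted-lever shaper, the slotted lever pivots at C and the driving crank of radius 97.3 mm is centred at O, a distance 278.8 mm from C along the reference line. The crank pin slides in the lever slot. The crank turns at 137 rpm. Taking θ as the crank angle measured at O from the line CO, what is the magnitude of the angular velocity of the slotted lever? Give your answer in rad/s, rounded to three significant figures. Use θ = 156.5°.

5.90

ω = 14.35 rad/s (from 137 rpm).
Crank pin A relative to C: A = (d + r cosθ, r sinθ); lever angle φ = atan2(r sinθ, d + r cosθ).
Differentiating tanφ: φ̇ = rω(d cosθ + r)/(d² + r² + 2dr cosθ).
d² + r² + 2dr cosθ = |CA|² = 0.0374421 m²;  d cosθ + r = -0.15838 m.
|ω_lever| = |0.0973·14.35·-0.15838| / 0.0374421 = 5.9046 rad/s.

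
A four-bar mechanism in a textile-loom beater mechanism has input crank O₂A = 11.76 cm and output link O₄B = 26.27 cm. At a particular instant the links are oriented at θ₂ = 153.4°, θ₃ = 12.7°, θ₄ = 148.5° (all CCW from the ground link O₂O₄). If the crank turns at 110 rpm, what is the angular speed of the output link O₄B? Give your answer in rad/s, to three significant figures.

4.68

ω₂ = 11.52 rad/s (from 110 rpm).
Differentiating the loop-closure r₂e^{iθ₂}+r₃e^{iθ₃}=r₁+r₄e^{iθ₄} gives r₂ω₂e^{iθ₂}+r₃ω₃e^{iθ₃}=r₄ω₄e^{iθ₄}.
Eliminating the other unknown: ω₄ = r₂ω₂ sin(θ₂−θ₃) / [r₄ sin(θ₄−θ₃)].
Numerator sine = +0.63338; denominator sine = +0.69717.
Result = 0.1176·11.52·(+0.63338) / (0.2627·(+0.69717)) = +4.6849 rad/s; magnitude 4.6849 rad/s.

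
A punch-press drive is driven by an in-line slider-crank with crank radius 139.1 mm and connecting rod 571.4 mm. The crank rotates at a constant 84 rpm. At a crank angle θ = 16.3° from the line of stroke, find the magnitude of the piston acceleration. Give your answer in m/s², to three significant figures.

ω = 2π·84/60 = 8.796 rad/s
x(θ) = r cosθ + √(L² − r² sin²θ); with ω constant, a = ω²·d²x/dθ².
d²x/dθ² = −r cosθ − r²(cos2θ)/√u − r⁴ sin²2θ/(4u^{3/2}),  u = L² − r² sin²θ = 0.324974 m².
Substituting r = 0.1391 m, L = 0.5714 m, θ = 16.3°: d²x/dθ² = -0.16225 m.
a = ω²·d²x/dθ² = (8.796)²·(-0.16225) = -12.555 m/s²;  |a| = 12.555 m/s².

12.6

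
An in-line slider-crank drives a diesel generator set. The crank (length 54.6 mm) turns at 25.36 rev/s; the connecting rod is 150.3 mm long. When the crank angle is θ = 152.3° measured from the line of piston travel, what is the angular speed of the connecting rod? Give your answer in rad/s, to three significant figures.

52.0

ω = 159.3 rad/s (converted from 25.36 rev/s).
The rod makes angle φ with the slider axis where L sinφ = r sinθ; differentiating, L cosφ·φ̇ = r ω cosθ.
L cosφ = √(L² − r² sin²θ) = 0.14814 m.
|ω_rod| = r ω |cosθ| / √(L² − r² sin²θ) = 0.0546·159.3·0.88539/0.14814 = 51.997 rad/s.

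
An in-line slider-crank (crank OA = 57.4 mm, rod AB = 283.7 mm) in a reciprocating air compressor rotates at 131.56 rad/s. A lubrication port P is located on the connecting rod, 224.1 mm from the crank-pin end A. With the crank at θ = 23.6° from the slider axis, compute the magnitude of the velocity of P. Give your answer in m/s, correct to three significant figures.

ω = 131.6 rad/s.  Crank-pin speed |V_A| = rω = 7.5515 m/s, perpendicular to OA.
Rod angle: sinφ = −(r/L) sinθ ⇒ φ = -4.646°; ω_rod = −rω cosθ/√(L²−r²sin²θ) = -24.472 rad/s.
V_P = V_A + ω_rod × AP, with AP = 0.2241 m along the rod.
Components: V_Px = −rω sinθ − a·ω_rod·sinφ = -3.4675 m/s;  V_Py = rω cosθ + a·ω_rod·cosφ = +1.4538 m/s.
|V_P| = √(V_Px² + V_Py²) = 3.7599 m/s.

3.76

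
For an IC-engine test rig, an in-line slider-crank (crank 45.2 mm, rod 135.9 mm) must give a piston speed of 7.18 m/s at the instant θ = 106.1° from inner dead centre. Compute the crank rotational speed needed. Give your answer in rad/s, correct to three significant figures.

For an in-line slider-crank, |v_piston| = rω|sinθ|·[1 + r cosθ/√(L² − r² sin²θ)].
With r = 0.0452 m, L = 0.1359 m, θ = 106.1°: the bracketed kinematic factor |dx/dθ| = 0.0392 m.
ω = v/|dx/dθ| = 7.18/0.0392 = 183.16 rad/s.

183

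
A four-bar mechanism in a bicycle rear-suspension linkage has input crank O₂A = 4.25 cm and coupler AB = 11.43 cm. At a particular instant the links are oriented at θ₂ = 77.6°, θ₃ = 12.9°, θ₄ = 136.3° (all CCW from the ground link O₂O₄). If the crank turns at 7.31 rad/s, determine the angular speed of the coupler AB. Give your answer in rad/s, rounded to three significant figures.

2.78

ω₂ = 7.31 rad/s
Differentiating the loop-closure r₂e^{iθ₂}+r₃e^{iθ₃}=r₁+r₄e^{iθ₄} gives r₂ω₂e^{iθ₂}+r₃ω₃e^{iθ₃}=r₄ω₄e^{iθ₄}.
Eliminating the other unknown: ω₃ = r₂ω₂ sin(θ₄−θ₂) / [r₃ sin(θ₃−θ₄)].
Numerator sine = +0.85446; denominator sine = -0.83485.
Result = 0.0425·7.31·(+0.85446) / (0.1143·(-0.83485)) = -2.7819 rad/s; magnitude 2.7819 rad/s.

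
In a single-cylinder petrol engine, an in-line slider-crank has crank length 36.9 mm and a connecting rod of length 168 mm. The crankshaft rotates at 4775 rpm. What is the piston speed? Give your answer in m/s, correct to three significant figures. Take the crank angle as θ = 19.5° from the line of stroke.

7.44

ω = 2π·4775/60 = 500 rad/s
For an in-line slider-crank, x = r cosθ + √(L² − r² sin²θ), so v = −rω sinθ·[1 + r cosθ/√(L² − r² sin²θ)].
With r = 0.0369 m, L = 0.168 m, θ = 19.5°: √(L² − r² sin²θ) = 0.16755 m.
v = −0.0369·500·0.33381·[1 + 0.0369·0.94264/0.16755] = -7.4379 m/s.
|v| = 7.4379 m/s.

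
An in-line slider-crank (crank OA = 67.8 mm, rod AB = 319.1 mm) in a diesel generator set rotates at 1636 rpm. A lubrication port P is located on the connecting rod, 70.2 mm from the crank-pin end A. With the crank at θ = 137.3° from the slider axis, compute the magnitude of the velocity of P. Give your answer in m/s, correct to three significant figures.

10.1

ω = 171.3 rad/s.  Crank-pin speed |V_A| = rω = 11.616 m/s, perpendicular to OA.
Rod angle: sinφ = −(r/L) sinθ ⇒ φ = -8.285°; ω_rod = −rω cosθ/√(L²−r²sin²θ) = +27.034 rad/s.
V_P = V_A + ω_rod × AP, with AP = 0.0702 m along the rod.
Components: V_Px = −rω sinθ − a·ω_rod·sinφ = -7.6038 m/s;  V_Py = rω cosθ + a·ω_rod·cosφ = -6.6585 m/s.
|V_P| = √(V_Px² + V_Py²) = 10.107 m/s.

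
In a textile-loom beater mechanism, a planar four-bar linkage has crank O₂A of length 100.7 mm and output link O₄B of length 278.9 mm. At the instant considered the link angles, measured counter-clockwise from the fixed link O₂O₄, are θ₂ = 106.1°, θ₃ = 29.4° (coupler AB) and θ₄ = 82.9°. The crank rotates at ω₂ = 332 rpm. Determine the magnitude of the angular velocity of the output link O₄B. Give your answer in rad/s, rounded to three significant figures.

ω₂ = 34.77 rad/s (from 332 rpm).
Differentiating the loop-closure r₂e^{iθ₂}+r₃e^{iθ₃}=r₁+r₄e^{iθ₄} gives r₂ω₂e^{iθ₂}+r₃ω₃e^{iθ₃}=r₄ω₄e^{iθ₄}.
Eliminating the other unknown: ω₄ = r₂ω₂ sin(θ₂−θ₃) / [r₄ sin(θ₄−θ₃)].
Numerator sine = +0.97318; denominator sine = +0.80386.
Result = 0.1007·34.77·(+0.97318) / (0.2789·(+0.80386)) = +15.197 rad/s; magnitude 15.197 rad/s.

15.2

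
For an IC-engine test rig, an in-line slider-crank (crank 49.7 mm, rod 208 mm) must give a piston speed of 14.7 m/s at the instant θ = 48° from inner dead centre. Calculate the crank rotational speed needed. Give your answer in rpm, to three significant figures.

3270

For an in-line slider-crank, |v_piston| = rω|sinθ|·[1 + r cosθ/√(L² − r² sin²θ)].
With r = 0.0497 m, L = 0.208 m, θ = 48°: the bracketed kinematic factor |dx/dθ| = 0.042935 m.
ω = v/|dx/dθ| = 14.7/0.042935 = 342.38 rad/s.
N = 60ω/(2π) = 3269.5 rpm.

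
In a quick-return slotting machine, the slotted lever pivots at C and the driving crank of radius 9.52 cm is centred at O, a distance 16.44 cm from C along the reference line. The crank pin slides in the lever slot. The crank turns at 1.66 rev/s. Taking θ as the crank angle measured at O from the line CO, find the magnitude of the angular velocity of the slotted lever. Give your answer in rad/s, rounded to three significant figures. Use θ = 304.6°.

3.48

ω = 10.43 rad/s (from 1.66 rev/s).
Crank pin A relative to C: A = (d + r cosθ, r sinθ); lever angle φ = atan2(r sinθ, d + r cosθ).
Differentiating tanφ: φ̇ = rω(d cosθ + r)/(d² + r² + 2dr cosθ).
d² + r² + 2dr cosθ = |CA|² = 0.0538649 m²;  d cosθ + r = +0.18855 m.
|ω_lever| = |0.0952·10.43·+0.18855| / 0.0538649 = 3.4758 rad/s.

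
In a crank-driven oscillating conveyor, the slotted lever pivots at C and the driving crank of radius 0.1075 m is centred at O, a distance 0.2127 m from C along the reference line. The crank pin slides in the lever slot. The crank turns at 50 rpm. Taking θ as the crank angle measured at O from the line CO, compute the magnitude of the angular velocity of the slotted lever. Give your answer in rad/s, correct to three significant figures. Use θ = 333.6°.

ω = 5.236 rad/s (from 50 rpm).
Crank pin A relative to C: A = (d + r cosθ, r sinθ); lever angle φ = atan2(r sinθ, d + r cosθ).
Differentiating tanφ: φ̇ = rω(d cosθ + r)/(d² + r² + 2dr cosθ).
d² + r² + 2dr cosθ = |CA|² = 0.0977589 m²;  d cosθ + r = +0.29802 m.
|ω_lever| = |0.1075·5.236·+0.29802| / 0.0977589 = 1.7159 rad/s.

1.72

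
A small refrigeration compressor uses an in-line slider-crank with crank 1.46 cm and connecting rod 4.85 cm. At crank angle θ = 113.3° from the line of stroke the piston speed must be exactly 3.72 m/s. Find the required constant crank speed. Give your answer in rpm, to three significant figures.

3020

For an in-line slider-crank, |v_piston| = rω|sinθ|·[1 + r cosθ/√(L² − r² sin²θ)].
With r = 0.0146 m, L = 0.0485 m, θ = 113.3°: the bracketed kinematic factor |dx/dθ| = 0.011748 m.
ω = v/|dx/dθ| = 3.72/0.011748 = 316.65 rad/s.
N = 60ω/(2π) = 3023.8 rpm.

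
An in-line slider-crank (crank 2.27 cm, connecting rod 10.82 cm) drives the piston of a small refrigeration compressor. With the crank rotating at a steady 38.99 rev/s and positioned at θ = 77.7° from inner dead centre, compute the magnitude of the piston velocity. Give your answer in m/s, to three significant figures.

5.68

ω = 2π·39 = 245 rad/s
For an in-line slider-crank, x = r cosθ + √(L² − r² sin²θ), so v = −rω sinθ·[1 + r cosθ/√(L² − r² sin²θ)].
With r = 0.0227 m, L = 0.1082 m, θ = 77.7°: √(L² − r² sin²θ) = 0.1059 m.
v = −0.0227·245·0.97705·[1 + 0.0227·0.21303/0.1059] = -5.6815 m/s.
|v| = 5.6815 m/s.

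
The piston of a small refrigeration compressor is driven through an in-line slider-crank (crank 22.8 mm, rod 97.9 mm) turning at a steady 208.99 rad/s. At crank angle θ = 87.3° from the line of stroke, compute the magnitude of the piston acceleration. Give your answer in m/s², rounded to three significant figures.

190

ω = 209 rad/s
x(θ) = r cosθ + √(L² − r² sin²θ); with ω constant, a = ω²·d²x/dθ².
d²x/dθ² = −r cosθ − r²(cos2θ)/√u − r⁴ sin²2θ/(4u^{3/2}),  u = L² − r² sin²θ = 0.00906572 m².
Substituting r = 0.0228 m, L = 0.0979 m, θ = 87.3°: d²x/dθ² = +0.0043607 m.
a = ω²·d²x/dθ² = (209)²·(+0.0043607) = +190.46 m/s²;  |a| = 190.46 m/s².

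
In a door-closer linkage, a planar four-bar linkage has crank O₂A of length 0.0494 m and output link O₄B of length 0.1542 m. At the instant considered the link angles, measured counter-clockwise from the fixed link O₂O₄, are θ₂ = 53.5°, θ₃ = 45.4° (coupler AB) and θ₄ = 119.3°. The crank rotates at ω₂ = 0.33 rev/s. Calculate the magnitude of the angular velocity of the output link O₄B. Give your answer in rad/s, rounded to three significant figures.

ω₂ = 2.073 rad/s (from 0.33 rev/s).
Differentiating the loop-closure r₂e^{iθ₂}+r₃e^{iθ₃}=r₁+r₄e^{iθ₄} gives r₂ω₂e^{iθ₂}+r₃ω₃e^{iθ₃}=r₄ω₄e^{iθ₄}.
Eliminating the other unknown: ω₄ = r₂ω₂ sin(θ₂−θ₃) / [r₄ sin(θ₄−θ₃)].
Numerator sine = +0.14090; denominator sine = +0.96078.
Result = 0.0494·2.073·(+0.14090) / (0.1542·(+0.96078)) = +0.097415 rad/s; magnitude 0.097415 rad/s.

0.0974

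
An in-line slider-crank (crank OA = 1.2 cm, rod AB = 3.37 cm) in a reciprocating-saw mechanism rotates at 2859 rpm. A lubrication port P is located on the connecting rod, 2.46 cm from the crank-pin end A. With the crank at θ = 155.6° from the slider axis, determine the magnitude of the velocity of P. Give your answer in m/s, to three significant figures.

1.43

ω = 299.4 rad/s.  Crank-pin speed |V_A| = rω = 3.5927 m/s, perpendicular to OA.
Rod angle: sinφ = −(r/L) sinθ ⇒ φ = -8.459°; ω_rod = −rω cosθ/√(L²−r²sin²θ) = +98.155 rad/s.
V_P = V_A + ω_rod × AP, with AP = 0.0246 m along the rod.
Components: V_Px = −rω sinθ − a·ω_rod·sinφ = -1.129 m/s;  V_Py = rω cosθ + a·ω_rod·cosφ = -0.88349 m/s.
|V_P| = √(V_Px² + V_Py²) = 1.4336 m/s.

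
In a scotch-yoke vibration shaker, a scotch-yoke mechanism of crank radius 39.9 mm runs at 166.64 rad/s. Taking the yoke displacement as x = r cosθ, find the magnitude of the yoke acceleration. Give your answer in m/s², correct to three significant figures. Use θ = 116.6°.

496

ω = 166.6 rad/s
x = r cosθ ⇒ ẍ = −rω² cosθ (ω constant).
|a| = rω²|cosθ| = 0.0399·(166.6)²·|cos 116.6°| = 496.11 m/s².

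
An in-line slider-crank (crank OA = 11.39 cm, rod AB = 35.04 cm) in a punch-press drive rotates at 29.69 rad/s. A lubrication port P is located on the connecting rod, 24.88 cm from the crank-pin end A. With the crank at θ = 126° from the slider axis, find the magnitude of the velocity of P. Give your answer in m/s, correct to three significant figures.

ω = 29.69 rad/s.  Crank-pin speed |V_A| = rω = 3.3817 m/s, perpendicular to OA.
Rod angle: sinφ = −(r/L) sinθ ⇒ φ = -15.247°; ω_rod = −rω cosθ/√(L²−r²sin²θ) = +5.8796 rad/s.
V_P = V_A + ω_rod × AP, with AP = 0.2488 m along the rod.
Components: V_Px = −rω sinθ − a·ω_rod·sinφ = -2.3511 m/s;  V_Py = rω cosθ + a·ω_rod·cosφ = -0.57634 m/s.
|V_P| = √(V_Px² + V_Py²) = 2.4208 m/s.

2.42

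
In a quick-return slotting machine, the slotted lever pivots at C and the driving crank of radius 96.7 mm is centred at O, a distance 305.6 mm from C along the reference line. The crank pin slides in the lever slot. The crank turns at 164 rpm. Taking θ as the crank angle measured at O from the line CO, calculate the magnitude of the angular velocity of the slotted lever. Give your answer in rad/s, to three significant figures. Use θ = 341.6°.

4.04

ω = 17.17 rad/s (from 164 rpm).
Crank pin A relative to C: A = (d + r cosθ, r sinθ); lever angle φ = atan2(r sinθ, d + r cosθ).
Differentiating tanφ: φ̇ = rω(d cosθ + r)/(d² + r² + 2dr cosθ).
d² + r² + 2dr cosθ = |CA|² = 0.158824 m²;  d cosθ + r = +0.38668 m.
|ω_lever| = |0.0967·17.17·+0.38668| / 0.158824 = 4.0433 rad/s.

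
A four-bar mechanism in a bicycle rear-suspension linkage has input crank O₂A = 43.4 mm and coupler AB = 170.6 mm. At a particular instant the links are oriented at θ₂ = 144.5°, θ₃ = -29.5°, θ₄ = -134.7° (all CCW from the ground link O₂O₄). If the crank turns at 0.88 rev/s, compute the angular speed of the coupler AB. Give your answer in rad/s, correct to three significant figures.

1.44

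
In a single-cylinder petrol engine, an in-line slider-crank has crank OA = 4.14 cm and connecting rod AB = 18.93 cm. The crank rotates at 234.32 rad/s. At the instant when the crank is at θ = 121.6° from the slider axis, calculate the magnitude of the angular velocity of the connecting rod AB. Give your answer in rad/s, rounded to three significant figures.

27.3

ω = 234.3 rad/s
The rod makes angle φ with the slider axis where L sinφ = r sinθ; differentiating, L cosφ·φ̇ = r ω cosθ.
L cosφ = √(L² − r² sin²θ) = 0.18599 m.
|ω_rod| = r ω |cosθ| / √(L² − r² sin²θ) = 0.0414·234.3·0.52399/0.18599 = 27.33 rad/s.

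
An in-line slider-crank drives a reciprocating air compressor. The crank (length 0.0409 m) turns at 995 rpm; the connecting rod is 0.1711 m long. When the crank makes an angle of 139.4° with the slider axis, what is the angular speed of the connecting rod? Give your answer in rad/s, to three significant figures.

19.1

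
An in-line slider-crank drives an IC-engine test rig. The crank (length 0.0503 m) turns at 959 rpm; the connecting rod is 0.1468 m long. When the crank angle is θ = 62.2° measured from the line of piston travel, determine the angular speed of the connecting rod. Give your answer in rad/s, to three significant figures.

ω = 100.4 rad/s (converted from 959 rpm).
The rod makes angle φ with the slider axis where L sinφ = r sinθ; differentiating, L cosφ·φ̇ = r ω cosθ.
L cosφ = √(L² − r² sin²θ) = 0.13989 m.
|ω_rod| = r ω |cosθ| / √(L² − r² sin²θ) = 0.0503·100.4·0.46639/0.13989 = 16.841 rad/s.

16.8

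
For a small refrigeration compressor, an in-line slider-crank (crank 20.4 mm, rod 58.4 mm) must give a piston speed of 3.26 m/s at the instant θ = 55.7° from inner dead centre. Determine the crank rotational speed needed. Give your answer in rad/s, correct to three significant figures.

For an in-line slider-crank, |v_piston| = rω|sinθ|·[1 + r cosθ/√(L² − r² sin²θ)].
With r = 0.0204 m, L = 0.0584 m, θ = 55.7°: the bracketed kinematic factor |dx/dθ| = 0.020317 m.
ω = v/|dx/dθ| = 3.26/0.020317 = 160.46 rad/s.

160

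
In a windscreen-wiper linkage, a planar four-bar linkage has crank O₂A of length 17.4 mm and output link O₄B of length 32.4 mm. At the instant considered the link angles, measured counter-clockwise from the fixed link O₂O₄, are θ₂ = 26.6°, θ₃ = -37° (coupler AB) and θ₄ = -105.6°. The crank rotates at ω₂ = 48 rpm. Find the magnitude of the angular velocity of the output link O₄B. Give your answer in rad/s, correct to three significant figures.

ω₂ = 5.027 rad/s (from 48 rpm).
Differentiating the loop-closure r₂e^{iθ₂}+r₃e^{iθ₃}=r₁+r₄e^{iθ₄} gives r₂ω₂e^{iθ₂}+r₃ω₃e^{iθ₃}=r₄ω₄e^{iθ₄}.
Eliminating the other unknown: ω₄ = r₂ω₂ sin(θ₂−θ₃) / [r₄ sin(θ₄−θ₃)].
Numerator sine = +0.89571; denominator sine = -0.93106.
Result = 0.0174·5.027·(+0.89571) / (0.0324·(-0.93106)) = -2.597 rad/s; magnitude 2.597 rad/s.

2.60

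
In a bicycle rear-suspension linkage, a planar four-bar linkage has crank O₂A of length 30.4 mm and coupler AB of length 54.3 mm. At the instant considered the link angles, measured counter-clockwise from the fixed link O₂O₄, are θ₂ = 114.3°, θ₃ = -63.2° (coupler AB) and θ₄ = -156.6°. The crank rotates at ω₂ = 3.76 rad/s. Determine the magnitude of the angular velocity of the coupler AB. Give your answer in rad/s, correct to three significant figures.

ω₂ = 3.76 rad/s
Differentiating the loop-closure r₂e^{iθ₂}+r₃e^{iθ₃}=r₁+r₄e^{iθ₄} gives r₂ω₂e^{iθ₂}+r₃ω₃e^{iθ₃}=r₄ω₄e^{iθ₄}.
Eliminating the other unknown: ω₃ = r₂ω₂ sin(θ₄−θ₂) / [r₃ sin(θ₃−θ₄)].
Numerator sine = +0.99988; denominator sine = +0.99824.
Result = 0.0304·3.76·(+0.99988) / (0.0543·(+0.99824)) = +2.1085 rad/s; magnitude 2.1085 rad/s.

2.11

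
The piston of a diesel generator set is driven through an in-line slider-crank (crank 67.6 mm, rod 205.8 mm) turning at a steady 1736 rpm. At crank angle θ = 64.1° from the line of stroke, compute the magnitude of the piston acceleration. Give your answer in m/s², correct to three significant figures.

ω = 2π·1736/60 = 181.8 rad/s
x(θ) = r cosθ + √(L² − r² sin²θ); with ω constant, a = ω²·d²x/dθ².
d²x/dθ² = −r cosθ − r²(cos2θ)/√u − r⁴ sin²2θ/(4u^{3/2}),  u = L² − r² sin²θ = 0.0386558 m².
Substituting r = 0.0676 m, L = 0.2058 m, θ = 64.1°: d²x/dθ² = -0.015579 m.
a = ω²·d²x/dθ² = (181.8)²·(-0.015579) = -514.85 m/s²;  |a| = 514.85 m/s².

515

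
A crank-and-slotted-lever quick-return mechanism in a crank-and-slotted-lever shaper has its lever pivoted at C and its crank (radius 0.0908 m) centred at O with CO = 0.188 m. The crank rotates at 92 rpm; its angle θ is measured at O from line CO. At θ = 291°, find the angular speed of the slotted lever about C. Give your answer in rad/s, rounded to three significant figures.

2.48

ω = 9.634 rad/s (from 92 rpm).
Crank pin A relative to C: A = (d + r cosθ, r sinθ); lever angle φ = atan2(r sinθ, d + r cosθ).
Differentiating tanφ: φ̇ = rω(d cosθ + r)/(d² + r² + 2dr cosθ).
d² + r² + 2dr cosθ = |CA|² = 0.0558236 m²;  d cosθ + r = +0.15817 m.
|ω_lever| = |0.0908·9.634·+0.15817| / 0.0558236 = 2.4787 rad/s.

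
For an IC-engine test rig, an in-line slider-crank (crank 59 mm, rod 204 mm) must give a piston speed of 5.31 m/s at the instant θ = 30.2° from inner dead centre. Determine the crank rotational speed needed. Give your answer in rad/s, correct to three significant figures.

For an in-line slider-crank, |v_piston| = rω|sinθ|·[1 + r cosθ/√(L² − r² sin²θ)].
With r = 0.059 m, L = 0.204 m, θ = 30.2°: the bracketed kinematic factor |dx/dθ| = 0.037176 m.
ω = v/|dx/dθ| = 5.31/0.037176 = 142.83 rad/s.

143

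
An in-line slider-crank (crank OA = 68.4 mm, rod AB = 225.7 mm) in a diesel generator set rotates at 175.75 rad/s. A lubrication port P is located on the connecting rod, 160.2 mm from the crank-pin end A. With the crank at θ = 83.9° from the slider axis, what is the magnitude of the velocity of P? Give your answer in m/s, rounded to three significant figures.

ω = 175.8 rad/s.  Crank-pin speed |V_A| = rω = 12.021 m/s, perpendicular to OA.
Rod angle: sinφ = −(r/L) sinθ ⇒ φ = -17.538°; ω_rod = −rω cosθ/√(L²−r²sin²θ) = -5.9358 rad/s.
V_P = V_A + ω_rod × AP, with AP = 0.1602 m along the rod.
Components: V_Px = −rω sinθ − a·ω_rod·sinφ = -12.24 m/s;  V_Py = rω cosθ + a·ω_rod·cosφ = +0.37072 m/s.
|V_P| = √(V_Px² + V_Py²) = 12.245 m/s.

12.2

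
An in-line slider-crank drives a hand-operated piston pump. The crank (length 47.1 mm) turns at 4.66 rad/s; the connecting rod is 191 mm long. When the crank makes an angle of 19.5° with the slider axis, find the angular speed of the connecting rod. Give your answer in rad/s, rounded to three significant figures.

ω = 4.66 rad/s
The rod makes angle φ with the slider axis where L sinφ = r sinθ; differentiating, L cosφ·φ̇ = r ω cosθ.
L cosφ = √(L² − r² sin²θ) = 0.19035 m.
|ω_rod| = r ω |cosθ| / √(L² − r² sin²θ) = 0.0471·4.66·0.94264/0.19035 = 1.0869 rad/s.

1.09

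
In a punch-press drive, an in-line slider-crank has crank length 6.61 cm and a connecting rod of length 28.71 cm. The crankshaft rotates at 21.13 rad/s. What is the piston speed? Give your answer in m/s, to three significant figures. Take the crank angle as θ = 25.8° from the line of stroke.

ω = 21.13 rad/s
For an in-line slider-crank, x = r cosθ + √(L² − r² sin²θ), so v = −rω sinθ·[1 + r cosθ/√(L² − r² sin²θ)].
With r = 0.0661 m, L = 0.2871 m, θ = 25.8°: √(L² − r² sin²θ) = 0.28565 m.
v = −0.0661·21.13·0.43523·[1 + 0.0661·0.90032/0.28565] = -0.73453 m/s.
|v| = 0.73453 m/s.

0.735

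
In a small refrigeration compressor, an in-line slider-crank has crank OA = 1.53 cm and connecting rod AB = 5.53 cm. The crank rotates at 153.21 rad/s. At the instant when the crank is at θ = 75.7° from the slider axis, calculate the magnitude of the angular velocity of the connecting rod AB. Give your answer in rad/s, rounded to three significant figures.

ω = 153.2 rad/s
The rod makes angle φ with the slider axis where L sinφ = r sinθ; differentiating, L cosφ·φ̇ = r ω cosθ.
L cosφ = √(L² − r² sin²θ) = 0.053276 m.
|ω_rod| = r ω |cosθ| / √(L² − r² sin²θ) = 0.0153·153.2·0.24700/0.053276 = 10.868 rad/s.

10.9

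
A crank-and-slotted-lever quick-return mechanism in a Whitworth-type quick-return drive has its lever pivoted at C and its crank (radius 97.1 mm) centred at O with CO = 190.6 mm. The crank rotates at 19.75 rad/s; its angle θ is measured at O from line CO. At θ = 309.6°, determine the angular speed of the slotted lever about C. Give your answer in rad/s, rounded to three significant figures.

ω = 19.75 rad/s
Crank pin A relative to C: A = (d + r cosθ, r sinθ); lever angle φ = atan2(r sinθ, d + r cosθ).
Differentiating tanφ: φ̇ = rω(d cosθ + r)/(d² + r² + 2dr cosθ).
d² + r² + 2dr cosθ = |CA|² = 0.0693507 m²;  d cosθ + r = +0.21859 m.
|ω_lever| = |0.0971·19.75·+0.21859| / 0.0693507 = 6.0447 rad/s.

6.04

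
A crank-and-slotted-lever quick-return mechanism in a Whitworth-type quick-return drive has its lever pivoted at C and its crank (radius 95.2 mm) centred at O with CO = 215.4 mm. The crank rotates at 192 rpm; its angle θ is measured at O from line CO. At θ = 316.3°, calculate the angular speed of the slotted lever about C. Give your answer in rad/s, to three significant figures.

5.64

ω = 20.11 rad/s (from 192 rpm).
Crank pin A relative to C: A = (d + r cosθ, r sinθ); lever angle φ = atan2(r sinθ, d + r cosθ).
Differentiating tanφ: φ̇ = rω(d cosθ + r)/(d² + r² + 2dr cosθ).
d² + r² + 2dr cosθ = |CA|² = 0.0851106 m²;  d cosθ + r = +0.25093 m.
|ω_lever| = |0.0952·20.11·+0.25093| / 0.0851106 = 5.6433 rad/s.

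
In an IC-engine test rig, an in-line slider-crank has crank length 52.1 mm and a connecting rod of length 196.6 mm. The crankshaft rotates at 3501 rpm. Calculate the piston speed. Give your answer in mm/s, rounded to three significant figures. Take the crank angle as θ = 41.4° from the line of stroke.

ω = 2π·3501/60 = 366.6 rad/s
For an in-line slider-crank, x = r cosθ + √(L² − r² sin²θ), so v = −rω sinθ·[1 + r cosθ/√(L² − r² sin²θ)].
With r = 0.0521 m, L = 0.1966 m, θ = 41.4°: √(L² − r² sin²θ) = 0.19356 m.
v = −0.0521·366.6·0.66131·[1 + 0.0521·0.75011/0.19356] = -15.182 m/s.
|v| = 15.182 m/s = 15182 mm/s.

15200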